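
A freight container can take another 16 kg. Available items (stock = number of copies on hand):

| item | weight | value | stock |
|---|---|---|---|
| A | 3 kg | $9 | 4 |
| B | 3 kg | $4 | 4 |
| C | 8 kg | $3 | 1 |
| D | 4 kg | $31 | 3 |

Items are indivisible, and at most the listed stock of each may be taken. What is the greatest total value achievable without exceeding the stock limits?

$102

Best selections within weight 16 and stock limits:
- 1×A + 3×D: weight 15, value 102
- 1×B + 3×D: weight 15, value 97
- 3×D: weight 12, value 93
Best: $102.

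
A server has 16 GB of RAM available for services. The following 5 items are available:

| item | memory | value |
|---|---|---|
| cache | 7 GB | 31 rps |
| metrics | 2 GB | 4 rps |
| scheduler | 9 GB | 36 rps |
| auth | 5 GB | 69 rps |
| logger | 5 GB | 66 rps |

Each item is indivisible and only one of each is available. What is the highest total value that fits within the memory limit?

Check high-value combinations within 16 GB:
- metrics+auth+logger: memory 2+5+5=12, value 4+69+66=139
- auth+logger: memory 5+5=10, value 69+66=135
- metrics+scheduler+auth: memory 2+9+5=16, value 4+36+69=109
- metrics+scheduler+logger: memory 2+9+5=16, value 4+36+66=106
- scheduler+auth: memory 9+5=14, value 36+69=105
Best: 139 rps.

139 rps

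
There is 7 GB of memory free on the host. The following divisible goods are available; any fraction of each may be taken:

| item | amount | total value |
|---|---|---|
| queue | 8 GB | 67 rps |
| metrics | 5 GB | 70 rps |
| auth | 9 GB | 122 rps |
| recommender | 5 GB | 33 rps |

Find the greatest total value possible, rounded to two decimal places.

Take in order of value per unit:
- metrics (70/5 per unit): all 5 → value 70, running total 70.00
- auth (122/9 per unit): 2 of 9 → value 2×122/9 = 27.1111, running total 97.11
Total 97.11.

97.11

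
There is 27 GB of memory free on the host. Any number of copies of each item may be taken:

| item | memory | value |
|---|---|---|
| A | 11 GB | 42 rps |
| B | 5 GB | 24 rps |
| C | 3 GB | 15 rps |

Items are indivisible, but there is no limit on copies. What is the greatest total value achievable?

135 rps

Best value-per-unit is C at 15/3, and filling with it alone uses memory 9×3=27. No mix of the others beats 9×15 = 135.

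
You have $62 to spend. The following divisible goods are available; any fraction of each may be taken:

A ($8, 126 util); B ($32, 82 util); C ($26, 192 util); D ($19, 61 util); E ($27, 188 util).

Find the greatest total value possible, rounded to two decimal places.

509.21

Take in order of value per unit:
- A (126/8 per unit): all 8 → value 126, running total 126.00
- C (192/26 per unit): all 26 → value 192, running total 318.00
- E (188/27 per unit): all 27 → value 188, running total 506.00
- D (61/19 per unit): 1 of 19 → value 1×61/19 = 3.2105, running total 509.21
Total 509.21.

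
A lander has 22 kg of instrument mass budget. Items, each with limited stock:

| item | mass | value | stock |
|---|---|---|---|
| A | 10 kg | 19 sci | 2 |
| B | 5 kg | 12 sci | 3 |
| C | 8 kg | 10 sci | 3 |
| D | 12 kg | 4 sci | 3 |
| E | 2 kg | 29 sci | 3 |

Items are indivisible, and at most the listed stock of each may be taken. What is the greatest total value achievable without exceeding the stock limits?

Best selections within mass 22 and stock limits:
- 3×B + 3×E: mass 21, value 123
- 1×A + 1×B + 3×E: mass 21, value 118
- 2×B + 3×E: mass 16, value 111
Best: 123 sci.

123 sci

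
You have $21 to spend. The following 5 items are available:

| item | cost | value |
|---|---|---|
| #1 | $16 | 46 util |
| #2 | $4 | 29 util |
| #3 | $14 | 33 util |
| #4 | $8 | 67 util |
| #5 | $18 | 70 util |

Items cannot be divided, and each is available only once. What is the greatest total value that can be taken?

Check high-value combinations within $21:
- #2+#4: cost 4+8=12, value 29+67=96
- #1+#2: cost 16+4=20, value 46+29=75
- #5: cost 18, value 70
- #4: cost 8, value 67
Best: 96 util.

96 util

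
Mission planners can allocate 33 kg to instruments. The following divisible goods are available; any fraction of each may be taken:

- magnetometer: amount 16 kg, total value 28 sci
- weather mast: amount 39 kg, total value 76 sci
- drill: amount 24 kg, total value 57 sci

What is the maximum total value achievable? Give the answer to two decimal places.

Take in order of value per unit:
- drill (57/24 per unit): all 24 → value 57, running total 57.00
- weather mast (76/39 per unit): 9 of 39 → value 9×76/39 = 17.5385, running total 74.54
Total 74.54.

74.54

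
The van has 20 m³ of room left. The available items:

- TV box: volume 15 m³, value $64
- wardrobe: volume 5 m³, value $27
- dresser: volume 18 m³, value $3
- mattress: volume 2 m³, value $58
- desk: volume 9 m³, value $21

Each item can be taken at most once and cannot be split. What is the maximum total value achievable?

$122

This is a 0/1 knapsack; check combinations near the capacity.
- TV box+mattress: volume 15+2=17, value 64+58=122
- wardrobe+mattress+desk: volume 5+2+9=16, value 27+58+21=106
- TV box+wardrobe: volume 15+5=20, value 64+27=91
Best: $122.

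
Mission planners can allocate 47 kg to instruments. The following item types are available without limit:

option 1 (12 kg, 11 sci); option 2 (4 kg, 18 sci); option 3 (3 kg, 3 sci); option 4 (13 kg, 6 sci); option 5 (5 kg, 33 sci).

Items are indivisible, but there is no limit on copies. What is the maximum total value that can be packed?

Best value-per-unit is option 5 at 33/5, and filling with it alone uses mass 9×5=45. No mix of the others beats 9×33 = 297.

297 sci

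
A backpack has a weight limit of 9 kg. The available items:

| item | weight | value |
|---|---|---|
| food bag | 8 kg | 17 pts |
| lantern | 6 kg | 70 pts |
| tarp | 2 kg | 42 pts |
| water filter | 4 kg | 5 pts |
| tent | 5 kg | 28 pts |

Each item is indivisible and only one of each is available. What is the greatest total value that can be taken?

This is a 0/1 knapsack; check combinations near the capacity.
- lantern+tarp: weight 6+2=8, value 70+42=112
- lantern: weight 6, value 70
- tarp+tent: weight 2+5=7, value 42+28=70
- tarp+water filter: weight 2+4=6, value 42+5=47
- tarp: weight 2, value 42
Best: 112 pts.

112 pts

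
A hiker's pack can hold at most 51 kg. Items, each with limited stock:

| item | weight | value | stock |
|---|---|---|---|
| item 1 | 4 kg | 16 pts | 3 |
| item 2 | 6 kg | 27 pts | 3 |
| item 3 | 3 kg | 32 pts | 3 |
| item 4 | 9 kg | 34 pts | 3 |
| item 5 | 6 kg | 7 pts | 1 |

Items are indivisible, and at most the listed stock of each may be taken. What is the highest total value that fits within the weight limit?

Best selections within weight 51 and stock limits:
- 3×item 1 + 2×item 2 + 3×item 3 + 2×item 4: weight 51, value 266
- 1×item 1 + 3×item 2 + 3×item 3 + 2×item 4: weight 49, value 261
- 3×item 1 + 3×item 2 + 3×item 3 + 1×item 4: weight 48, value 259
Best: 266 pts.

266 pts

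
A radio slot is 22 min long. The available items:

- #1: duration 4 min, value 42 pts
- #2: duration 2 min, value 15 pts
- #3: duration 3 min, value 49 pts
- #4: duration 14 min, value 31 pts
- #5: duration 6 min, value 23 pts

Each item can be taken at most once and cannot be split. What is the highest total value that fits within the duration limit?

129 pts

This is a 0/1 knapsack; check combinations near the capacity.
- #1+#2+#3+#5: duration 4+2+3+6=15, value 42+15+49+23=129
- #1+#3+#4: duration 4+3+14=21, value 42+49+31=122
- #1+#3+#5: duration 4+3+6=13, value 42+49+23=114
- #1+#2+#3: duration 4+2+3=9, value 42+15+49=106
- #2+#3+#4: duration 2+3+14=19, value 15+49+31=95
Best: 129 pts.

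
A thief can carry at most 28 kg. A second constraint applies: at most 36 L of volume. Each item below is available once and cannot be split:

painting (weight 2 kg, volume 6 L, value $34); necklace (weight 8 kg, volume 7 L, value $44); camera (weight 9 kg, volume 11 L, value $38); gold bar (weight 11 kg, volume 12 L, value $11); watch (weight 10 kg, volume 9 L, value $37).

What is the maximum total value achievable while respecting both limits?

$119

Feasible sets respecting both limits:
- necklace+camera+watch: weight 27, volume 27, value 119
- painting+necklace+camera: weight 19, volume 24, value 116
- painting+necklace+watch: weight 20, volume 22, value 115
- painting+camera+watch: weight 21, volume 26, value 109
Best: $119.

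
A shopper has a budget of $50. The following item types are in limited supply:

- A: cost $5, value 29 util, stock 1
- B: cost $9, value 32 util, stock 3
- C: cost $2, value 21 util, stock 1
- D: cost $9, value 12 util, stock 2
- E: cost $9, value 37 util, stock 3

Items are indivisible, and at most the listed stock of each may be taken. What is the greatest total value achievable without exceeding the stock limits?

Best selections within cost 50 and stock limits:
- 1×A + 2×B + 3×E: cost 50, value 204
- 1×A + 3×B + 2×E: cost 50, value 199
Best: 204 util.

204 util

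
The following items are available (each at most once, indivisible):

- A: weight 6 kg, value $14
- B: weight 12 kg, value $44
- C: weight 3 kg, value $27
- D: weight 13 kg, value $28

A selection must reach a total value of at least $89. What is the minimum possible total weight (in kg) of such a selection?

Subsets with value ≥ 89, sorted by total weight:
- B+C+D: weight 28, value 99
- A+B+C+D: weight 34, value 113
Minimum weight: 28 kg.

28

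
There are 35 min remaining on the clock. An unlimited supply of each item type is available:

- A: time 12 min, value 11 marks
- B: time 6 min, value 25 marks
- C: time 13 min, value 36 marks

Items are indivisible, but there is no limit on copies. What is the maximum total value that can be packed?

125 marks

Best value-per-unit is B at 25/6, and filling with it alone uses time 5×6=30. No mix of the others beats 5×25 = 125.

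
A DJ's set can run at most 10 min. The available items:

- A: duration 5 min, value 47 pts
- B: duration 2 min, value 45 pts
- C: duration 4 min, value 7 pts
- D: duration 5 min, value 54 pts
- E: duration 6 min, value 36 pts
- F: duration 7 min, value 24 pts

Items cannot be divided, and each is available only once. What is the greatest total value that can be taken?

Check high-value combinations within 10 min:
- A+D: duration 5+5=10, value 47+54=101
- B+D: duration 2+5=7, value 45+54=99
- A+B: duration 5+2=7, value 47+45=92
- B+E: duration 2+6=8, value 45+36=81
- B+F: duration 2+7=9, value 45+24=69
Best: 101 pts.

101 pts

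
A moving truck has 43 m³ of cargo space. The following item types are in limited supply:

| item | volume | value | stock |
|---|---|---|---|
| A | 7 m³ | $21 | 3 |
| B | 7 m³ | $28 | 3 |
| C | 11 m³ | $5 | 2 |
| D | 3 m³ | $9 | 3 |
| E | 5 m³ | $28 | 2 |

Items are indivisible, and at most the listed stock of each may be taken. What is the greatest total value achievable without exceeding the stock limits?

$170

Best selections within volume 43 and stock limits:
- 1×A + 3×B + 1×D + 2×E: volume 41, value 170
- 3×B + 3×D + 2×E: volume 40, value 167
- 2×A + 2×B + 1×D + 2×E: volume 41, value 163
- 2×A + 3×B + 1×D + 1×E: volume 43, value 163
Best: $170.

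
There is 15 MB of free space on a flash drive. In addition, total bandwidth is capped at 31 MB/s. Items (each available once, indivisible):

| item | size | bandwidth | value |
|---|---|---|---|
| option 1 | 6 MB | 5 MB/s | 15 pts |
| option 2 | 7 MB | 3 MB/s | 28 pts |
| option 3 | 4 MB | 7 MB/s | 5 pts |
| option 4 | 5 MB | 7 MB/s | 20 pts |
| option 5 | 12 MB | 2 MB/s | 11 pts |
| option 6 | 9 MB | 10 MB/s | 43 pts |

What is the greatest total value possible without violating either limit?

Feasible sets respecting both limits:
- option 4+option 6: size 14, bandwidth 17, value 63
- option 1+option 6: size 15, bandwidth 15, value 58
- option 2+option 4: size 12, bandwidth 10, value 48
Best: 63 pts.

63 pts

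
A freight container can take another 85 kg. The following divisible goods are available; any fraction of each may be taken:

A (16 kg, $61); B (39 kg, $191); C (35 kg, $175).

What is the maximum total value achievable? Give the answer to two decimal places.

407.94

Take in order of value per unit:
- C (175/35 per unit): all 35 → value 175, running total 175.00
- B (191/39 per unit): all 39 → value 191, running total 366.00
- A (61/16 per unit): 11 of 16 → value 11×61/16 = 41.9375, running total 407.94
Total 407.94.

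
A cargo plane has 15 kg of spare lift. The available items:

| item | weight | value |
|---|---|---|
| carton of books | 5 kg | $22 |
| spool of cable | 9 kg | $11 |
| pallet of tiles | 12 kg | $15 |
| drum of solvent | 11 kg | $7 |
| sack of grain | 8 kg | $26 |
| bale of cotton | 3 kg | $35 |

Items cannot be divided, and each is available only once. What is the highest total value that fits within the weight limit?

Check high-value combinations within 15 kg:
- sack of grain+bale of cotton: weight 8+3=11, value 26+35=61
- carton of books+bale of cotton: weight 5+3=8, value 22+35=57
- pallet of tiles+bale of cotton: weight 12+3=15, value 15+35=50
- carton of books+sack of grain: weight 5+8=13, value 22+26=48
Best: $61.

$61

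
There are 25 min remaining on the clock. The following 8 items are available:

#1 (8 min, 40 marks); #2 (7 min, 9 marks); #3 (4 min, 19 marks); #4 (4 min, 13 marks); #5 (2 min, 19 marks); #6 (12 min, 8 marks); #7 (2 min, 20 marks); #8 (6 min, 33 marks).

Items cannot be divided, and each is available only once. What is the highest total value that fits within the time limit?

131 marks

Check high-value combinations within 25 min:
- #1+#3+#5+#7+#8: time 8+4+2+2+6=22, value 40+19+19+20+33=131
- #1+#4+#5+#7+#8: time 8+4+2+2+6=22, value 40+13+19+20+33=125
- #1+#3+#4+#7+#8: time 8+4+4+2+6=24, value 40+19+13+20+33=125
- #1+#3+#4+#5+#8: time 8+4+4+2+6=24, value 40+19+13+19+33=124
Best: 131 marks.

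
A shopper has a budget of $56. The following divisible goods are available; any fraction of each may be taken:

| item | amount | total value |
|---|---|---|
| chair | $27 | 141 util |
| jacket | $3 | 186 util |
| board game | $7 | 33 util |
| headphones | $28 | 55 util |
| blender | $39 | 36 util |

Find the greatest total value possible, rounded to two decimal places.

Take in order of value per unit:
- jacket (186/3 per unit): all 3 → value 186, running total 186.00
- chair (141/27 per unit): all 27 → value 141, running total 327.00
- board game (33/7 per unit): all 7 → value 33, running total 360.00
- headphones (55/28 per unit): 19 of 28 → value 19×55/28 = 37.3214, running total 397.32
Total 397.32.

397.32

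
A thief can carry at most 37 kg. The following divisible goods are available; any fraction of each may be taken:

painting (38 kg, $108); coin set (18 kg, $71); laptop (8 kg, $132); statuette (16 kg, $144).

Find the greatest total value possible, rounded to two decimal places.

Take in order of value per unit:
- laptop (132/8 per unit): all 8 → value 132, running total 132.00
- statuette (144/16 per unit): all 16 → value 144, running total 276.00
- coin set (71/18 per unit): 13 of 18 → value 13×71/18 = 51.2778, running total 327.28
Total 327.28.

327.28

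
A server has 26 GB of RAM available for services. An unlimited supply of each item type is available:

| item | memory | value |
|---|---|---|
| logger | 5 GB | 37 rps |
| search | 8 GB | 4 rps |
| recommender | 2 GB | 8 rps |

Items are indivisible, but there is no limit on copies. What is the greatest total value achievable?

Best value-per-unit is logger at 37/5, and filling with it alone uses memory 5×5=25. No mix of the others beats 5×37 = 185.

185 rps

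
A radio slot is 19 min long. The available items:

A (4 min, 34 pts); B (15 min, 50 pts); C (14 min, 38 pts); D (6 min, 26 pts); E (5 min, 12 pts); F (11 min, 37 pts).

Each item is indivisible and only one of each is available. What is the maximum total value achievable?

84 pts

Check high-value combinations within 19 min:
- A+B: duration 4+15=19, value 34+50=84
- A+D+E: duration 4+6+5=15, value 34+26+12=72
- A+C: duration 4+14=18, value 34+38=72
- A+F: duration 4+11=15, value 34+37=71
Best: 84 pts.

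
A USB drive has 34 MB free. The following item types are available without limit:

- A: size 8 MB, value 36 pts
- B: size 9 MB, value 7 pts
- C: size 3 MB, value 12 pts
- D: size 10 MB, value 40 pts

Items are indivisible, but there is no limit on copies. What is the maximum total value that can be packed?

148 pts

Best value-per-unit is A at 36/8; filling with it alone gives 4×36 = 144.
Optimal mix: 3×A + 1×D → size 34, value 148.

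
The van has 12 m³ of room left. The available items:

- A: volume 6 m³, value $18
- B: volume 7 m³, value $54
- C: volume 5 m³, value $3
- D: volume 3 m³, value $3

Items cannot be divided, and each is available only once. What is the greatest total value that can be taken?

Check high-value combinations within 12 m³:
- B+D: volume 7+3=10, value 54+3=57
- B+C: volume 7+5=12, value 54+3=57
- B: volume 7, value 54
Best: $57.

$57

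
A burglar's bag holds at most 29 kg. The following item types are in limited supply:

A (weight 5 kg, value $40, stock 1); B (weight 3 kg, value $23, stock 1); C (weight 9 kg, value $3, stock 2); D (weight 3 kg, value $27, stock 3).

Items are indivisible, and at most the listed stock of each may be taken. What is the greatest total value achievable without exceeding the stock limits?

$147

Best selections within weight 29 and stock limits:
- 1×A + 1×B + 1×C + 3×D: weight 26, value 147
- 1×A + 1×B + 3×D: weight 17, value 144
- 1×A + 1×C + 3×D: weight 23, value 124
Best: $147.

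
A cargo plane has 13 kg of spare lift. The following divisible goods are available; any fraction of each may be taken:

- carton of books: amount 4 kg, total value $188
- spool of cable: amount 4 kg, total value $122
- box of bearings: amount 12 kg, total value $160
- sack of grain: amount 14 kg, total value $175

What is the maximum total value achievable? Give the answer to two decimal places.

376.67

Take in order of value per unit:
- carton of books (188/4 per unit): all 4 → value 188, running total 188.00
- spool of cable (122/4 per unit): all 4 → value 122, running total 310.00
- box of bearings (160/12 per unit): 5 of 12 → value 5×160/12 = 66.6667, running total 376.67
Total 376.67.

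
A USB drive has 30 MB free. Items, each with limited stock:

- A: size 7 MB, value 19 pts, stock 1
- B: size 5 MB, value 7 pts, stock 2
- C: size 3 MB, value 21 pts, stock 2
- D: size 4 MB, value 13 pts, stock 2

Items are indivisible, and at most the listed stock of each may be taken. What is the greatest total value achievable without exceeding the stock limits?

Best selections within size 30 and stock limits:
- 1×A + 1×B + 2×C + 2×D: size 26, value 94
- 1×A + 2×B + 2×C + 1×D: size 27, value 88
Best: 94 pts.

94 pts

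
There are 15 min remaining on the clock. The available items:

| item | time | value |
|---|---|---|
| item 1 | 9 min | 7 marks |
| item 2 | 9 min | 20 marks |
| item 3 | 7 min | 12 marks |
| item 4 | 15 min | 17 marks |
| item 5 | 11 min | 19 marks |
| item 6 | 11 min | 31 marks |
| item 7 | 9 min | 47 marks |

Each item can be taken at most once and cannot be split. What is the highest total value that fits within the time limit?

47 marks

This is a 0/1 knapsack; check combinations near the capacity.
- item 7: time 9, value 47
- item 6: time 11, value 31
- item 2: time 9, value 20
- item 5: time 11, value 19
- item 4: time 15, value 17
Best: 47 marks.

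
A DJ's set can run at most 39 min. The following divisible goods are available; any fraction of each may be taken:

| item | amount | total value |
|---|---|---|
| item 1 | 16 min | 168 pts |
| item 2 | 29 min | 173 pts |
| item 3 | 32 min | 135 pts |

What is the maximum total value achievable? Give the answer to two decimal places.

Take in order of value per unit:
- item 1 (168/16 per unit): all 16 → value 168, running total 168.00
- item 2 (173/29 per unit): 23 of 29 → value 23×173/29 = 137.2069, running total 305.21
Total 305.21.

305.21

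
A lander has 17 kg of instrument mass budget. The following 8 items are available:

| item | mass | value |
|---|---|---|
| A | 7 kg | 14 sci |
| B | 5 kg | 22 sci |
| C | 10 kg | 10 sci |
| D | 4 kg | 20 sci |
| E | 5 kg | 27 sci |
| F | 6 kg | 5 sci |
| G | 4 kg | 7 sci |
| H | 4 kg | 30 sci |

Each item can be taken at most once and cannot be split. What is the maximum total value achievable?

Check high-value combinations within 17 kg:
- D+E+G+H: mass 4+5+4+4=17, value 20+27+7+30=84
- B+E+H: mass 5+5+4=14, value 22+27+30=79
- B+D+G+H: mass 5+4+4+4=17, value 22+20+7+30=79
Best: 84 sci.

84 sci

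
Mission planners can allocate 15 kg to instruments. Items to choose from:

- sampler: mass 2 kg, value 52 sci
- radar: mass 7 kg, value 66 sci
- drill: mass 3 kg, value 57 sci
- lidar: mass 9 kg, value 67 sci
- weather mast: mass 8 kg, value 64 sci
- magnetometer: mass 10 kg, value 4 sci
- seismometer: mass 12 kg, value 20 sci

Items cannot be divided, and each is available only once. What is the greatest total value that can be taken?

Check high-value combinations within 15 kg:
- sampler+drill+lidar: mass 2+3+9=14, value 52+57+67=176
- sampler+radar+drill: mass 2+7+3=12, value 52+66+57=175
- sampler+drill+weather mast: mass 2+3+8=13, value 52+57+64=173
- radar+weather mast: mass 7+8=15, value 66+64=130
- drill+lidar: mass 3+9=12, value 57+67=124
Best: 176 sci.

176 sci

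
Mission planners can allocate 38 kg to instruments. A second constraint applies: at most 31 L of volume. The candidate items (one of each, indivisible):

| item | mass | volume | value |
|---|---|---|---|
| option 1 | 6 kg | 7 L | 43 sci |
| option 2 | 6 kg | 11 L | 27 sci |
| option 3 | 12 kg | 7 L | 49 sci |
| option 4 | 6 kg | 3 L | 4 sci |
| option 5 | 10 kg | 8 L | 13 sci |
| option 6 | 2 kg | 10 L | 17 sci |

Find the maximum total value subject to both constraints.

123 sci

Feasible sets respecting both limits:
- option 1+option 2+option 3+option 4: mass 30, volume 28, value 123
- option 1+option 2+option 3: mass 24, volume 25, value 119
- option 1+option 3+option 4+option 6: mass 26, volume 27, value 113
Best: 123 sci.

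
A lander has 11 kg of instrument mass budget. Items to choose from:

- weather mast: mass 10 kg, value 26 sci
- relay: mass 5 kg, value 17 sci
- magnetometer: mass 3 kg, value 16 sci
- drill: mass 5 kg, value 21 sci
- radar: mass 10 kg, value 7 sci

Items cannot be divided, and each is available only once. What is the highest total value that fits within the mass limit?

Check high-value combinations within 11 kg:
- relay+drill: mass 5+5=10, value 17+21=38
- magnetometer+drill: mass 3+5=8, value 16+21=37
- relay+magnetometer: mass 5+3=8, value 17+16=33
Best: 38 sci.

38 sci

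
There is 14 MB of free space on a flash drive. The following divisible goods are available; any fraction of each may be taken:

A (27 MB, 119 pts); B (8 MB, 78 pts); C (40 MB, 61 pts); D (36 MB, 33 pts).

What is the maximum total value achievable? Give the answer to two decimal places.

104.44

Take in order of value per unit:
- B (78/8 per unit): all 8 → value 78, running total 78.00
- A (119/27 per unit): 6 of 27 → value 6×119/27 = 26.4444, running total 104.44
Total 104.44.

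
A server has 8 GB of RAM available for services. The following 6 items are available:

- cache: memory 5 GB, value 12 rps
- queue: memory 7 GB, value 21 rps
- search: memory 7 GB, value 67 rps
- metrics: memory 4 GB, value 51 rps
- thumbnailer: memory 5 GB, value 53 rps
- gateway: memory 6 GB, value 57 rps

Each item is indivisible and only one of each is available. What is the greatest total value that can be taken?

Check high-value combinations within 8 GB:
- search: memory 7, value 67
- gateway: memory 6, value 57
- thumbnailer: memory 5, value 53
- metrics: memory 4, value 51
- queue: memory 7, value 21
Best: 67 rps.

67 rps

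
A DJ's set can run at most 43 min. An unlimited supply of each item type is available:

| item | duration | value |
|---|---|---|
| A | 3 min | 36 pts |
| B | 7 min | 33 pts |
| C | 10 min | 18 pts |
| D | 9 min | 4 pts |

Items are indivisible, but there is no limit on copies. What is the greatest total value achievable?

504 pts

Best value-per-unit is A at 36/3, and filling with it alone uses duration 14×3=42. No mix of the others beats 14×36 = 504.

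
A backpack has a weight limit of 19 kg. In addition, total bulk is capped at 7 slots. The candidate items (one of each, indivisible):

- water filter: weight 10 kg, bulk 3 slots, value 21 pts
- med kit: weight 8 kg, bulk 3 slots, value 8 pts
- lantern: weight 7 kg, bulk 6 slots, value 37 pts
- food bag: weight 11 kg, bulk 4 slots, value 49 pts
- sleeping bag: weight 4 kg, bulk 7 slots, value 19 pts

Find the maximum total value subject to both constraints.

Feasible sets respecting both limits:
- med kit+food bag: weight 19, bulk 7, value 57
- food bag: weight 11, bulk 4, value 49
- lantern: weight 7, bulk 6, value 37
- water filter+med kit: weight 18, bulk 6, value 29
Best: 57 pts.

57 pts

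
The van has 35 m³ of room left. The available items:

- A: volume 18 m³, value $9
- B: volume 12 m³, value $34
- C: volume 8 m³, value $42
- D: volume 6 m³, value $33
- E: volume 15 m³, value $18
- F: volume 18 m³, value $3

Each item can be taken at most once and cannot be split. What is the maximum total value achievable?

Check high-value combinations within 35 m³:
- B+C+D: volume 12+8+6=26, value 34+42+33=109
- B+C+E: volume 12+8+15=35, value 34+42+18=94
- C+D+E: volume 8+6+15=29, value 42+33+18=93
Best: $109.

$109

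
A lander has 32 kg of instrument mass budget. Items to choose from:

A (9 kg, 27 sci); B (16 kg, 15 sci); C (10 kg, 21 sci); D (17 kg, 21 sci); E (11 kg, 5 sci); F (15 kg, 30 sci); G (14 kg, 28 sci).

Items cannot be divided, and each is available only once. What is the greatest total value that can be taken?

58 sci

Check high-value combinations within 32 kg:
- F+G: mass 15+14=29, value 30+28=58
- A+F: mass 9+15=24, value 27+30=57
- A+G: mass 9+14=23, value 27+28=55
- A+C+E: mass 9+10+11=30, value 27+21+5=53
- C+F: mass 10+15=25, value 21+30=51
Best: 58 sci.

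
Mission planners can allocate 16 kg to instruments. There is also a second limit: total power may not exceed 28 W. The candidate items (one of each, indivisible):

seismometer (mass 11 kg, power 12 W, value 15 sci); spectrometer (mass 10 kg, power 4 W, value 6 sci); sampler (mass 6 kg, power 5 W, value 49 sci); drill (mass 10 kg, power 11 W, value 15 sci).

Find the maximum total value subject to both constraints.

Feasible sets respecting both limits:
- sampler+drill: mass 16, power 16, value 64
- spectrometer+sampler: mass 16, power 9, value 55
- sampler: mass 6, power 5, value 49
- seismometer: mass 11, power 12, value 15
Best: 64 sci.

64 sci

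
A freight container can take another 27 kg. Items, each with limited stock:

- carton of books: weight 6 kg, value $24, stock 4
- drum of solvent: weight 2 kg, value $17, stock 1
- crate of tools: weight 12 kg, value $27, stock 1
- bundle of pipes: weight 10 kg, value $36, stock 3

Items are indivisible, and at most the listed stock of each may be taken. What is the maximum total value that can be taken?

$113

Best selections within weight 27 and stock limits:
- 4×carton of books + 1×drum of solvent: weight 26, value 113
- 2×carton of books + 1×drum of solvent + 1×bundle of pipes: weight 24, value 101
- 4×carton of books: weight 24, value 96
- 1×carton of books + 2×bundle of pipes: weight 26, value 96
Best: $113.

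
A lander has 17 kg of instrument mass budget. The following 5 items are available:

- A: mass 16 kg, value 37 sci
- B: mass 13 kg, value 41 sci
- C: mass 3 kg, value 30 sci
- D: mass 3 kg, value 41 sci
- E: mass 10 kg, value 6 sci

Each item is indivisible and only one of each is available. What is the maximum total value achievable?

This is a 0/1 knapsack; check combinations near the capacity.
- B+D: mass 13+3=16, value 41+41=82
- C+D+E: mass 3+3+10=16, value 30+41+6=77
- C+D: mass 3+3=6, value 30+41=71
- B+C: mass 13+3=16, value 41+30=71
- D+E: mass 3+10=13, value 41+6=47
Best: 82 sci.

82 sci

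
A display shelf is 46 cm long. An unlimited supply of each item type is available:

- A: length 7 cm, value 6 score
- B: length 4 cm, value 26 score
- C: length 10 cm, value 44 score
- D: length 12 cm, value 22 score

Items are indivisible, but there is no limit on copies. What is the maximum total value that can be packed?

Best value-per-unit is B at 26/4, and filling with it alone uses length 11×4=44. No mix of the others beats 11×26 = 286.

286 score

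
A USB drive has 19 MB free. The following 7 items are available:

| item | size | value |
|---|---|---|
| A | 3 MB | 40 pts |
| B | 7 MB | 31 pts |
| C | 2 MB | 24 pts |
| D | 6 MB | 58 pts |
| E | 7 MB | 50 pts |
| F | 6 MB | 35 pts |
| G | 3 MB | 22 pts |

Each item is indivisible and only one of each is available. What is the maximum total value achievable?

This is a 0/1 knapsack; check combinations near the capacity.
- A+C+D+E: size 3+2+6+7=18, value 40+24+58+50=172
- A+D+E+G: size 3+6+7+3=19, value 40+58+50+22=170
- A+C+D+F: size 3+2+6+6=17, value 40+24+58+35=157
- A+D+F+G: size 3+6+6+3=18, value 40+58+35+22=155
- C+D+E+G: size 2+6+7+3=18, value 24+58+50+22=154
Best: 172 pts.

172 pts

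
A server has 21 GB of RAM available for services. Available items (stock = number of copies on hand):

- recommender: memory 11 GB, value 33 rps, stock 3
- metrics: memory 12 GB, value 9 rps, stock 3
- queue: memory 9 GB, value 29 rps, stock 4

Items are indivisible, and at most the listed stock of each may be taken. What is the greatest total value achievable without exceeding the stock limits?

Best selections within memory 21 and stock limits:
- 1×recommender + 1×queue: memory 20, value 62
- 2×queue: memory 18, value 58
- 1×metrics + 1×queue: memory 21, value 38
- 1×recommender: memory 11, value 33
Best: 62 rps.

62 rps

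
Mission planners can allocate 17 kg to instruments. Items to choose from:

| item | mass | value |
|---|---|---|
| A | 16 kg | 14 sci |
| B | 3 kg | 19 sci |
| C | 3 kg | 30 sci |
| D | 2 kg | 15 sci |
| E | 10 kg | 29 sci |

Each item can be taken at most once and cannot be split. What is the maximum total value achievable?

Check high-value combinations within 17 kg:
- B+C+E: mass 3+3+10=16, value 19+30+29=78
- C+D+E: mass 3+2+10=15, value 30+15+29=74
- B+C+D: mass 3+3+2=8, value 19+30+15=64
- B+D+E: mass 3+2+10=15, value 19+15+29=63
- C+E: mass 3+10=13, value 30+29=59
Best: 78 sci.

78 sci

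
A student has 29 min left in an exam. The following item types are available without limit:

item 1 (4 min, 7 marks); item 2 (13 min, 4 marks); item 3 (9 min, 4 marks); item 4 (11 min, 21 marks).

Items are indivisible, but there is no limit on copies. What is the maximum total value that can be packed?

49 marks

Best value-per-unit is item 4 at 21/11; filling with it alone gives 2×21 = 42.
Optimal mix: 7×item 1 → time 28, value 49.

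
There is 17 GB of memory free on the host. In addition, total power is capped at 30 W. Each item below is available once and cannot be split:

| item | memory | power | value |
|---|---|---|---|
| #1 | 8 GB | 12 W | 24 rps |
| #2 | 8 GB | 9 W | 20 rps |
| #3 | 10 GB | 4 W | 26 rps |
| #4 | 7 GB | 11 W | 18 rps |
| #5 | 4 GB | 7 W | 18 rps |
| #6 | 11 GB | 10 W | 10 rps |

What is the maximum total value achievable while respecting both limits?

44 rps

Feasible sets respecting both limits:
- #1+#2: memory 16, power 21, value 44
- #3+#4: memory 17, power 15, value 44
- #3+#5: memory 14, power 11, value 44
- #1+#4: memory 15, power 23, value 42
Best: 44 rps.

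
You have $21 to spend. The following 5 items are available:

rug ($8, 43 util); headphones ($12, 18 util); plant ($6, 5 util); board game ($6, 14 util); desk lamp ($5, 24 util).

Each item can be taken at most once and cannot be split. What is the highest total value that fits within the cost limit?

Check high-value combinations within $21:
- rug+board game+desk lamp: cost 8+6+5=19, value 43+14+24=81
- rug+plant+desk lamp: cost 8+6+5=19, value 43+5+24=72
- rug+desk lamp: cost 8+5=13, value 43+24=67
- rug+plant+board game: cost 8+6+6=20, value 43+5+14=62
Best: 81 util.

81 util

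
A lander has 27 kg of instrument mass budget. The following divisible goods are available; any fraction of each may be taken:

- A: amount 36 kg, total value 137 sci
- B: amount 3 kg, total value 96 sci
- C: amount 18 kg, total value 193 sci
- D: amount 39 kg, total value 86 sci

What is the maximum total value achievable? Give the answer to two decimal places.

311.83

Take in order of value per unit:
- B (96/3 per unit): all 3 → value 96, running total 96.00
- C (193/18 per unit): all 18 → value 193, running total 289.00
- A (137/36 per unit): 6 of 36 → value 6×137/36 = 22.8333, running total 311.83
Total 311.83.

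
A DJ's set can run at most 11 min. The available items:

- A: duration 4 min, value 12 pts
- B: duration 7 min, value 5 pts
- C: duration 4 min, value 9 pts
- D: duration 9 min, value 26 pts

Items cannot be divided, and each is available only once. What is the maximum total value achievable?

This is a 0/1 knapsack; check combinations near the capacity.
- D: duration 9, value 26
- A+C: duration 4+4=8, value 12+9=21
- A+B: duration 4+7=11, value 12+5=17
- B+C: duration 7+4=11, value 5+9=14
- A: duration 4, value 12
Best: 26 pts.

26 pts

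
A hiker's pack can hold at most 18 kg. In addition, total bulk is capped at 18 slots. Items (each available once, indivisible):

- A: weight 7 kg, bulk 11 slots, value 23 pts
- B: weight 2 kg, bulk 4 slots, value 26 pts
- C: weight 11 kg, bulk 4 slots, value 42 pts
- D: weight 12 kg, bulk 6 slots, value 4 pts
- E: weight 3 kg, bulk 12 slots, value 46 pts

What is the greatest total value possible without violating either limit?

Feasible sets respecting both limits:
- C+E: weight 14, bulk 16, value 88
- B+E: weight 5, bulk 16, value 72
- B+C: weight 13, bulk 8, value 68
Best: 88 pts.

88 pts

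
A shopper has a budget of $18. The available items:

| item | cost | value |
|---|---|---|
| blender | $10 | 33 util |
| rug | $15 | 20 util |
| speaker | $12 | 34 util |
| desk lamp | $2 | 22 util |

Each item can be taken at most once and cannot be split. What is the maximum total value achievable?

56 util

This is a 0/1 knapsack; check combinations near the capacity.
- speaker+desk lamp: cost 12+2=14, value 34+22=56
- blender+desk lamp: cost 10+2=12, value 33+22=55
- rug+desk lamp: cost 15+2=17, value 20+22=42
- speaker: cost 12, value 34
Best: 56 util.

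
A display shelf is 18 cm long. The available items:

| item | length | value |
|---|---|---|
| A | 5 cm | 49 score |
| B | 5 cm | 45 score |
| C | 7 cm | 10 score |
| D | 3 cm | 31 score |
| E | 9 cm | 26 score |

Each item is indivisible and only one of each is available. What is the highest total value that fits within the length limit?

Check high-value combinations within 18 cm:
- A+B+D: length 5+5+3=13, value 49+45+31=125
- A+D+E: length 5+3+9=17, value 49+31+26=106
- A+B+C: length 5+5+7=17, value 49+45+10=104
- B+D+E: length 5+3+9=17, value 45+31+26=102
- A+B: length 5+5=10, value 49+45=94
Best: 125 score.

125 score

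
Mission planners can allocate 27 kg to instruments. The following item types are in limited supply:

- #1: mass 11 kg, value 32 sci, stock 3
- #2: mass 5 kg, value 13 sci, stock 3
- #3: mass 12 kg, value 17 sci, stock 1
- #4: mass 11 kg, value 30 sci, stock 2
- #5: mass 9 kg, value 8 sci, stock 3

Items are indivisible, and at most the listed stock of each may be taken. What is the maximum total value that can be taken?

77 sci

Top feasible selections:
- 2×#1 + 1×#2: mass 27, value 77
- 1×#1 + 1×#2 + 1×#4: mass 27, value 75
- 1×#2 + 2×#4: mass 27, value 73
Best: 77 sci.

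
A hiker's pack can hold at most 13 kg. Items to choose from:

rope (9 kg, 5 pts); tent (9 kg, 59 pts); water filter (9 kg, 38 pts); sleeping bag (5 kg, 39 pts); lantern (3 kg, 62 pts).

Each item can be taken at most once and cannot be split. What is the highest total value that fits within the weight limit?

121 pts

Check high-value combinations within 13 kg:
- tent+lantern: weight 9+3=12, value 59+62=121
- sleeping bag+lantern: weight 5+3=8, value 39+62=101
- water filter+lantern: weight 9+3=12, value 38+62=100
- rope+lantern: weight 9+3=12, value 5+62=67
- lantern: weight 3, value 62
Best: 121 pts.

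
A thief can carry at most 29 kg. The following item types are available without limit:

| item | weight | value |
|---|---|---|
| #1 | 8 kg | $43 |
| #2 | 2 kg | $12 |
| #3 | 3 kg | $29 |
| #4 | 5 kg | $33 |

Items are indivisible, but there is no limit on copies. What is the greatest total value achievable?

Best value-per-unit is #3 at 29/3; filling with it alone gives 9×29 = 261.
Optimal mix: 1×#2 + 9×#3 → weight 29, value 273.

$273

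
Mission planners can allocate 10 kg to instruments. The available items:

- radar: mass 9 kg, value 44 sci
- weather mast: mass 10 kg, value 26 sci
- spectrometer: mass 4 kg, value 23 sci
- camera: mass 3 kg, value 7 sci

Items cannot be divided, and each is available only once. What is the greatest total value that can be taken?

44 sci

Check high-value combinations within 10 kg:
- radar: mass 9, value 44
- spectrometer+camera: mass 4+3=7, value 23+7=30
- weather mast: mass 10, value 26
Best: 44 sci.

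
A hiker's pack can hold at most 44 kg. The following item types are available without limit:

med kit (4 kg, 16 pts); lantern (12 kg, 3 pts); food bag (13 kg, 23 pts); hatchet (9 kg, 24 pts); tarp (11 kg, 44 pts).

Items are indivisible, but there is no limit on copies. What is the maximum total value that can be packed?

176 pts

Best value-per-unit is med kit at 16/4, and filling with it alone uses weight 11×4=44. No mix of the others beats 11×16 = 176.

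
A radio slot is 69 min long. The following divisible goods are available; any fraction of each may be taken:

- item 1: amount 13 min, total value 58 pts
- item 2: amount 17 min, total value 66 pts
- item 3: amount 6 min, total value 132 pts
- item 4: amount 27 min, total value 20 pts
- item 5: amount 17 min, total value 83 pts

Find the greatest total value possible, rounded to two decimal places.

Take in order of value per unit:
- item 3 (132/6 per unit): all 6 → value 132, running total 132.00
- item 5 (83/17 per unit): all 17 → value 83, running total 215.00
- item 1 (58/13 per unit): all 13 → value 58, running total 273.00
- item 2 (66/17 per unit): all 17 → value 66, running total 339.00
- item 4 (20/27 per unit): 16 of 27 → value 16×20/27 = 11.8519, running total 350.85
Total 350.85.

350.85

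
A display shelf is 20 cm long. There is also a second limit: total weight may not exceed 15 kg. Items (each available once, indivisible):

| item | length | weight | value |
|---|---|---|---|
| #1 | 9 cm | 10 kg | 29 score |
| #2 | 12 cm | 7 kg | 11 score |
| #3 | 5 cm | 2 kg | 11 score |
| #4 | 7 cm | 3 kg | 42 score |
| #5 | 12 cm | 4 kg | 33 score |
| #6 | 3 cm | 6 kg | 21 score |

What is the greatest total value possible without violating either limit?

75 score

Feasible sets respecting both limits:
- #4+#5: length 19, weight 7, value 75
- #3+#4+#6: length 15, weight 11, value 74
- #1+#4: length 16, weight 13, value 71
- #3+#5+#6: length 20, weight 12, value 65
Best: 75 score.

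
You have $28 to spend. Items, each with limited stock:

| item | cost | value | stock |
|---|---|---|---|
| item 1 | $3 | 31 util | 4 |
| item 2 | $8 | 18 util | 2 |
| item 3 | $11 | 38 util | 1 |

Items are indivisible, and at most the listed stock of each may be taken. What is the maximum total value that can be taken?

Top feasible selections:
- 4×item 1 + 1×item 3: cost 23, value 162
- 4×item 1 + 2×item 2: cost 28, value 160
Best: 162 util.

162 util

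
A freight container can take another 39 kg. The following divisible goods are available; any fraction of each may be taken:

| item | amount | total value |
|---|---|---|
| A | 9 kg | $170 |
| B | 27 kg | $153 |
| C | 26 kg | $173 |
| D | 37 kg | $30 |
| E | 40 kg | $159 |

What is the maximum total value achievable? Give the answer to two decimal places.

365.67

Take in order of value per unit:
- A (170/9 per unit): all 9 → value 170, running total 170.00
- C (173/26 per unit): all 26 → value 173, running total 343.00
- B (153/27 per unit): 4 of 27 → value 4×153/27 = 22.6667, running total 365.67
Total 365.67.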